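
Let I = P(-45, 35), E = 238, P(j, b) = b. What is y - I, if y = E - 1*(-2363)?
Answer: 2566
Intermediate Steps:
I = 35
y = 2601 (y = 238 - 1*(-2363) = 238 + 2363 = 2601)
y - I = 2601 - 1*35 = 2601 - 35 = 2566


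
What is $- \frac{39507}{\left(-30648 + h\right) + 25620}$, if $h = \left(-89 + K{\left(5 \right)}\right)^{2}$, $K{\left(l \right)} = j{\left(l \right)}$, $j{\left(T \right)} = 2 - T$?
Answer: $- \frac{39507}{3436} \approx -11.498$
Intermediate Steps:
$K{\left(l \right)} = 2 - l$
$h = 8464$ ($h = \left(-89 + \left(2 - 5\right)\right)^{2} = \left(-89 - 3\right)^{2} = \left(-92\right)^{2} = 8464$)
$- \frac{39507}{\left(-30648 + h\right) + 25620} = - \frac{39507}{\left(-30648 + 8464\right) + 25620} = - \frac{39507}{-22184 + 25620} = - \frac{39507}{3436}$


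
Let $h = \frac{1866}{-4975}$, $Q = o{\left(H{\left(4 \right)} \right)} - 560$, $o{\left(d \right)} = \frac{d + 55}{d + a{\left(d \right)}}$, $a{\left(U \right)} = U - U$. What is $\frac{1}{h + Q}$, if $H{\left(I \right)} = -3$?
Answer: $- \frac{14925}{8622298} \approx -0.001731$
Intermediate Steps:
$a{\left(U \right)} = 0$
$o{\left(d \right)} = \frac{55 + d}{d}$ ($o{\left(d \right)} = \frac{d + 55}{d + 0} = \frac{55 + d}{d}$)
$Q = - \frac{1732}{3}$ ($Q = \frac{55 - 3}{-3} - 560 = \left(- \frac{1}{3}\right) 52 - 560 = - \frac{52}{3} - 560 = - \frac{1732}{3} \approx -577.33$)
$h = - \frac{1866}{4975}$ ($h = 1866 \left(- \frac{1}{4975}\right) = - \frac{1866}{4975} \approx -0.37508$)
$\frac{1}{h + Q} = \frac{1}{- \frac{1866}{4975} - \frac{1732}{3}} = \frac{1}{- \frac{8622298}{14925}} = - \frac{14925}{8622298}$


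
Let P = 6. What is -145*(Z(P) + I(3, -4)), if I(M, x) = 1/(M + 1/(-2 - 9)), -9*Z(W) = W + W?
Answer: 13775/96 ≈ 143.49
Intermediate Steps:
Z(W) = -2*W/9 (Z(W) = -(W + W)/9 = -2*W/9)
I(M, x) = 1/(-1/11 + M) (I(M, x) = 1/(M + 1/(-11)) = 1/(M - 1/11) = 1/(-1/11 + M))
-145*(Z(P) + I(3, -4)) = -145*(-2/9*6 + 11/(-1 + 11*3)) = -145*(-4/3 + 11/(-1 + 33)) = -145*(-4/3 + 11/32) = -145*(-95/96) = 13775/96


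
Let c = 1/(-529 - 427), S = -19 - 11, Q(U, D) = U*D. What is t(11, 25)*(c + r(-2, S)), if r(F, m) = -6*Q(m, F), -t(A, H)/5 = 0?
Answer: 0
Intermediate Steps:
t(A, H) = 0 (t(A, H) = -5*0 = 0)
Q(U, D) = D*U
S = -30
c = -1/956 (c = 1/(-956) = -1/956 ≈ -0.0010460)
r(F, m) = -6*F*m
t(11, 25)*(c + r(-2, S)) = 0*(-1/956 - 6*(-2)*(-30)) = 0*(-1/956 - 360) = 0*(-344161/956) = 0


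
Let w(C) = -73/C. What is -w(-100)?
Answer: -73/100 ≈ -0.73000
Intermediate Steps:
-w(-100) = -(-73)/(-100) = -(-73)*(-1)/100 = -1*73/100 = -73/100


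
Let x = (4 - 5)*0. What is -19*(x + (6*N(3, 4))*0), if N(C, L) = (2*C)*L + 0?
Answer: 0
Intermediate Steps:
N(C, L) = 2*C*L (N(C, L) = 2*C*L + 0 = 2*C*L)
x = 0 (x = -1*0 = 0)
-19*(x + (6*N(3, 4))*0) = -19*(0 + (6*(2*3*4))*0) = -19*(0 + (6*24)*0) = -19*(0 + 144*0) = -19*(0 + 0) = -19*0 = 0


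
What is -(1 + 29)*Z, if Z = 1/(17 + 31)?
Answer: -5/8 ≈ -0.62500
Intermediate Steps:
Z = 1/48 ≈ 0.020833
-(1 + 29)*Z = -(1 + 29)/48 = -30/48 = -1*5/8 = -5/8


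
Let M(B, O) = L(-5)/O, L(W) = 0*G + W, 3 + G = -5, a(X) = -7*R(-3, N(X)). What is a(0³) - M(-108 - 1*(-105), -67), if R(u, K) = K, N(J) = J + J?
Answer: -5/67 ≈ -0.074627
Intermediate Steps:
N(J) = 2*J
a(X) = -14*X
G = -8 (G = -3 - 5 = -8)
L(W) = W (L(W) = 0*(-8) + W = 0 + W = W)
M(B, O) = -5/O
a(0³) - M(-108 - 1*(-105), -67) = -14*0³ - (-5)/(-67) = -14*0 - (-5)*(-1)/67 = 0 - 1*5/67 = 0 - 5/67 = -5/67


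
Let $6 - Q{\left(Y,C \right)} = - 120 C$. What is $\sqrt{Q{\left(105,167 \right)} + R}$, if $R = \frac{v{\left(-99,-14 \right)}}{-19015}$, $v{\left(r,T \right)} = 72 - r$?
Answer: $\frac{\sqrt{7248033478785}}{19015} \approx 141.58$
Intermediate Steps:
$Q{\left(Y,C \right)} = 6 + 120 C$ ($Q{\left(Y,C \right)} = 6 - - 120 C = 6 + 120 C$)
$R = - \frac{171}{19015}$ ($R = \frac{72 - -99}{-19015} = \left(72 + 99\right) \left(- \frac{1}{19015}\right) = 171 \left(- \frac{1}{19015}\right) = - \frac{171}{19015} \approx -0.0089929$)
$\sqrt{Q{\left(105,167 \right)} + R} = \sqrt{\left(6 + 120 \cdot 167\right) - \frac{171}{19015}} = \sqrt{\left(6 + 20040\right) - \frac{171}{19015}} = \sqrt{20046 - \frac{171}{19015}} = \sqrt{\frac{381174519}{19015}} = \frac{\sqrt{7248033478785}}{19015}$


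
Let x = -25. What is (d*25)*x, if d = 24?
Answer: -15000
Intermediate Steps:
(d*25)*x = (24*25)*(-25) = 600*(-25) = -15000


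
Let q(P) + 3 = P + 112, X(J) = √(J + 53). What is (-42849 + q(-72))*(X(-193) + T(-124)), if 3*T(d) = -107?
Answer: 4580884/3 - 85624*I*√35 ≈ 1.527e+6 - 5.0656e+5*I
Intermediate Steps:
X(J) = √(53 + J)
T(d) = -107/3 (T(d) = (⅓)*(-107) = -107/3)
q(P) = 109 + P (q(P) = -3 + (P + 112) = -3 + (112 + P) = 109 + P)
(-42849 + q(-72))*(X(-193) + T(-124)) = (-42849 + (109 - 72))*(√(53 - 193) - 107/3) = (-42849 + 37)*(√(-140) - 107/3) = -42812*(2*I*√35 - 107/3) = -42812*(-107/3 + 2*I*√35) = 4580884/3 - 85624*I*√35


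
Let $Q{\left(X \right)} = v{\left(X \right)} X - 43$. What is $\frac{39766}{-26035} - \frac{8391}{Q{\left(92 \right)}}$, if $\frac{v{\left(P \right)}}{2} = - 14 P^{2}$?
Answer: $- \frac{288937282159}{189216365915} \approx -1.527$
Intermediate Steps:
$v{\left(P \right)} = - 28 P^{2}$ ($v{\left(P \right)} = 2 \left(- 14 P^{2}\right) = - 28 P^{2}$)
$Q{\left(X \right)} = -43 - 28 X^{3}$ ($Q{\left(X \right)} = - 28 X^{2} X - 43 = - 28 X^{3} - 43 = -43 - 28 X^{3}$)
$\frac{39766}{-26035} - \frac{8391}{Q{\left(92 \right)}} = \frac{39766}{-26035} - \frac{8391}{-43 - 28 \cdot 92^{3}} = 39766 \left(- \frac{1}{26035}\right) - \frac{8391}{-43 - 21803264} = - \frac{39766}{26035} - \frac{8391}{-43 - 21803264} = - \frac{39766}{26035} - \frac{8391}{-21803307} = - \frac{39766}{26035} - - \frac{2797}{7267769} = - \frac{39766}{26035} + \frac{2797}{7267769} = - \frac{288937282159}{189216365915}$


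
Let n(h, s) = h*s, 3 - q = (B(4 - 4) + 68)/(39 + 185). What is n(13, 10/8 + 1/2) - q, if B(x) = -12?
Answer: 20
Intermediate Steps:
q = 11/4 (q = 3 - (-12 + 68)/(39 + 185) = 3 - 56/224 = 3 - 1*¼ = 3 - ¼ = 11/4 ≈ 2.7500)
n(13, 10/8 + 1/2) - q = 13*(10/8 + 1/2) - 1*11/4 = 13*(10*(⅛) + 1*(½)) - 11/4 = 13*(5/4 + ½) - 11/4 = 13*(7/4) - 11/4 = 91/4 - 11/4 = 20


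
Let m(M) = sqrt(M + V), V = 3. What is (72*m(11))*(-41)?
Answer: -2952*sqrt(14) ≈ -11045.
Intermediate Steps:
m(M) = sqrt(3 + M) (m(M) = sqrt(M + 3) = sqrt(3 + M))
(72*m(11))*(-41) = (72*sqrt(3 + 11))*(-41) = (72*sqrt(14))*(-41) = -2952*sqrt(14)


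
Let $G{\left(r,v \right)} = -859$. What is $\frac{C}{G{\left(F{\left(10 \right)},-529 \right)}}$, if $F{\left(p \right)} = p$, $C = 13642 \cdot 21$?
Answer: $- \frac{286482}{859} \approx -333.51$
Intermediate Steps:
$C = 286482$
$\frac{C}{G{\left(F{\left(10 \right)},-529 \right)}} = \frac{286482}{-859} = 286482 \left(- \frac{1}{859}\right) = - \frac{286482}{859}$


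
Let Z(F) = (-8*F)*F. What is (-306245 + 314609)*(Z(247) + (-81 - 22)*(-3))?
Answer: -4079649732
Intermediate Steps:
Z(F) = -8*F²
(-306245 + 314609)*(Z(247) + (-81 - 22)*(-3)) = (-306245 + 314609)*(-8*247² + (-81 - 22)*(-3)) = 8364*(-8*61009 - 103*(-3)) = 8364*(-488072 + 309) = 8364*(-487763) = -4079649732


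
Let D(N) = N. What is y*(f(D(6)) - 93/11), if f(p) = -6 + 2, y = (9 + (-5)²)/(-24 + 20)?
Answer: 2329/22 ≈ 105.86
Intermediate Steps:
y = -17/2 (y = (9 + 25)/(-4) = 34*(-¼) = -17/2 ≈ -8.5000)
f(p) = -4
y*(f(D(6)) - 93/11) = -17*(-4 - 93/11)/2 = -17/2*(-137/11) = 2329/22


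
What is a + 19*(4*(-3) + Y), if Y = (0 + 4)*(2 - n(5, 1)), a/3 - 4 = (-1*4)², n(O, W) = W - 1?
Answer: -16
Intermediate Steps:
n(O, W) = -1 + W
a = 60 (a = 12 + 3*(-1*4)² = 12 + 3*(-4)² = 12 + 3*16 = 12 + 48 = 60)
Y = 8 (Y = (0 + 4)*(2 - (-1 + 1)) = 4*(2 - 1*0) = 4*(2 + 0) = 4*2 = 8)
a + 19*(4*(-3) + Y) = 60 + 19*(4*(-3) + 8) = 60 + 19*(-12 + 8) = 60 + 19*(-4) = 60 - 76 = -16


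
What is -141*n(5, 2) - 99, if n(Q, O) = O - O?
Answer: -99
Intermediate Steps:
n(Q, O) = 0
-141*n(5, 2) - 99 = -141*0 - 99 = 0 - 99 = -99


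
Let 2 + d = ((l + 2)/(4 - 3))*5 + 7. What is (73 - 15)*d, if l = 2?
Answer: 1450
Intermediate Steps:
d = 25 (d = -2 + (((2 + 2)/(4 - 3))*5 + 7) = -2 + ((4/1)*5 + 7) = -2 + ((4*1)*5 + 7) = -2 + (4*5 + 7) = -2 + (20 + 7) = -2 + 27 = 25)
(73 - 15)*d = (73 - 15)*25 = 58*25 = 1450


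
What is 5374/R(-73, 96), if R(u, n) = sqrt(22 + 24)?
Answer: 2687*sqrt(46)/23 ≈ 792.35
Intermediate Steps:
R(u, n) = sqrt(46)
5374/R(-73, 96) = 5374/(sqrt(46)) = 5374*(sqrt(46)/46) = 2687*sqrt(46)/23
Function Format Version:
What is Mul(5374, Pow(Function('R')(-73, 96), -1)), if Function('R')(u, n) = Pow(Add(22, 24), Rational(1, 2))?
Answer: Mul(Rational(2687, 23), Pow(46, Rational(1, 2))) ≈ 792.35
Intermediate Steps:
Function('R')(u, n) = Pow(46, Rational(1, 2))
Mul(5374, Pow(Function('R')(-73, 96), -1)) = Mul(5374, Pow(Pow(46, Rational(1, 2)), -1)) = Mul(5374, Mul(Rational(1, 46), Pow(46, Rational(1, 2)))) = Mul(Rational(2687, 23), Pow(46, Rational(1, 2)))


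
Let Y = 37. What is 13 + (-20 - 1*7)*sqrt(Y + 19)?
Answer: 13 - 54*sqrt(14) ≈ -189.05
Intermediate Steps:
13 + (-20 - 1*7)*sqrt(Y + 19) = 13 + (-20 - 1*7)*sqrt(37 + 19) = 13 + (-20 - 7)*sqrt(56) = 13 - 54*sqrt(14)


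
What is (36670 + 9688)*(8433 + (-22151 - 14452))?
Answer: -1305904860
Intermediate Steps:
(36670 + 9688)*(8433 + (-22151 - 14452)) = 46358*(8433 - 36603) = 46358*(-28170) = -1305904860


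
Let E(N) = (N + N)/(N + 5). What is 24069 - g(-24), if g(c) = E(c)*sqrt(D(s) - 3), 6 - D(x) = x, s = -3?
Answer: 24069 - 48*sqrt(6)/19 ≈ 24063.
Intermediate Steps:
D(x) = 6 - x
E(N) = 2*N/(5 + N) (E(N) = (2*N)/(5 + N) = 2*N/(5 + N))
g(c) = 2*c*sqrt(6)/(5 + c) (g(c) = (2*c/(5 + c))*sqrt((6 - 1*(-3)) - 3) = (2*c/(5 + c))*sqrt((6 + 3) - 3) = (2*c/(5 + c))*sqrt(9 - 3) = (2*c/(5 + c))*sqrt(6) = 2*c*sqrt(6)/(5 + c))
24069 - g(-24) = 24069 - 2*(-24)*sqrt(6)/(5 - 24) = 24069 - 2*(-24)*sqrt(6)/(-19) = 24069 - 2*(-24)*sqrt(6)*(-1)/19 = 24069 - 48*sqrt(6)/19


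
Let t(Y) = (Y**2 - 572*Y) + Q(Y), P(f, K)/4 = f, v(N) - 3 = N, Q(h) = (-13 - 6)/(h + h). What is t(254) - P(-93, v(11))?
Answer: -40843219/508 ≈ -80400.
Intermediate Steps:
Q(h) = -19/(2*h) (Q(h) = -19*1/(2*h) = -19/(2*h))
v(N) = 3 + N
P(f, K) = 4*f
t(Y) = Y**2 - 572*Y - 19/(2*Y) (t(Y) = (Y**2 - 572*Y) - 19/(2*Y) = Y**2 - 572*Y - 19/(2*Y))
t(254) - P(-93, v(11)) = (254**2 - 572*254 - 19/2/254) - 4*(-93) = (64516 - 145288 - 19/2*1/254) - 1*(-372) = (64516 - 145288 - 19/508) + 372 = -41032195/508 + 372 = -40843219/508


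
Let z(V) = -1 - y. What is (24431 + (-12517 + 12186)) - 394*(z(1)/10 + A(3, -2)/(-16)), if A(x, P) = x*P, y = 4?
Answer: 96597/4 ≈ 24149.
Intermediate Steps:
A(x, P) = P*x
z(V) = -5 (z(V) = -1 - 1*4 = -1 - 4 = -5)
(24431 + (-12517 + 12186)) - 394*(z(1)/10 + A(3, -2)/(-16)) = (24431 + (-12517 + 12186)) - 394*(-5/10 - 2*3/(-16)) = (24431 - 331) - 394*(-5*1/10 - 6*(-1/16)) = 24100 - 394*(-1/2 + 3/8) = 24100 - 394*(-1/8) = 24100 + 197/4 = 96597/4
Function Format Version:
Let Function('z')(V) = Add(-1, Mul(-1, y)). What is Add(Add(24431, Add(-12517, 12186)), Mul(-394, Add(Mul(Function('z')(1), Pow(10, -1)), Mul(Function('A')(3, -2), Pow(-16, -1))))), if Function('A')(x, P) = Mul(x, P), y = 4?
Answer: Rational(96597, 4) ≈ 24149.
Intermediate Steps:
Function('A')(x, P) = Mul(P, x)
Function('z')(V) = -5 (Function('z')(V) = Add(-1, Mul(-1, 4)) = Add(-1, -4) = -5)
Add(Add(24431, Add(-12517, 12186)), Mul(-394, Add(Mul(Function('z')(1), Pow(10, -1)), Mul(Function('A')(3, -2), Pow(-16, -1))))) = Add(Add(24431, Add(-12517, 12186)), Mul(-394, Add(Mul(-5, Pow(10, -1)), Mul(Mul(-2, 3), Pow(-16, -1))))) = Add(Add(24431, -331), Mul(-394, Add(Mul(-5, Rational(1, 10)), Mul(-6, Rational(-1, 16))))) = Add(24100, Mul(-394, Add(Rational(-1, 2), Rational(3, 8)))) = Add(24100, Mul(-394, Rational(-1, 8))) = Add(24100, Rational(197, 4)) = Rational(96597, 4)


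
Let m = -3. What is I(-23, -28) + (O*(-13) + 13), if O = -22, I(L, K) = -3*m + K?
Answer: 280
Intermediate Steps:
I(L, K) = 9 + K (I(L, K) = -3*(-3) + K = 9 + K)
I(-23, -28) + (O*(-13) + 13) = (9 - 28) + (-22*(-13) + 13) = -19 + (286 + 13) = -19 + 299 = 280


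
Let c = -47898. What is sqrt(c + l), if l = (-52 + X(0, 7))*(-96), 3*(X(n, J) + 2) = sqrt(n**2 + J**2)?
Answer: I*sqrt(42938) ≈ 207.21*I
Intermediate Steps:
X(n, J) = -2 + sqrt(J**2 + n**2)/3 (X(n, J) = -2 + sqrt(n**2 + J**2)/3 = -2 + sqrt(J**2 + n**2)/3)
l = 4960 (l = (-52 + (-2 + sqrt(7**2 + 0**2)/3))*(-96) = (-52 + (-2 + sqrt(49 + 0)/3))*(-96) = (-52 + (-2 + sqrt(49)/3))*(-96) = (-52 + (-2 + (1/3)*7))*(-96) = (-52 + (-2 + 7/3))*(-96) = (-52 + 1/3)*(-96) = -155/3*(-96) = 4960)
sqrt(c + l) = sqrt(-47898 + 4960) = sqrt(-42938) = I*sqrt(42938)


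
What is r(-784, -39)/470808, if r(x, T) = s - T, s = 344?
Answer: 383/470808 ≈ 0.00081350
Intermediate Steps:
r(x, T) = 344 - T
r(-784, -39)/470808 = (344 - 1*(-39))/470808 = (344 + 39)*(1/470808) = 383*(1/470808) = 383/470808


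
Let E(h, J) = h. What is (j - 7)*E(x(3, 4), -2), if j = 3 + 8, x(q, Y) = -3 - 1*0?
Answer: -12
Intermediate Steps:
x(q, Y) = -3 (x(q, Y) = -3 + 0 = -3)
j = 11
(j - 7)*E(x(3, 4), -2) = (11 - 7)*(-3) = 4*(-3) = -12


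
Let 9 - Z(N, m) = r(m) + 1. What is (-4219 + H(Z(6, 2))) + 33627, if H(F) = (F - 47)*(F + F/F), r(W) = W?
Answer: 29121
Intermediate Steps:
Z(N, m) = 8 - m (Z(N, m) = 9 - (m + 1) = 9 - (1 + m) = 9 + (-1 - m) = 8 - m)
H(F) = (1 + F)*(-47 + F) (H(F) = (-47 + F)*(F + 1) = (-47 + F)*(1 + F) = (1 + F)*(-47 + F))
(-4219 + H(Z(6, 2))) + 33627 = (-4219 + (-47 + (8 - 1*2)² - 46*(8 - 1*2))) + 33627 = (-4219 + (-47 + (8 - 2)² - 46*(8 - 2))) + 33627 = (-4219 + (-47 + 6² - 46*6)) + 33627 = (-4219 + (-47 + 36 - 276)) + 33627 = (-4219 - 287) + 33627 = -4506 + 33627 = 29121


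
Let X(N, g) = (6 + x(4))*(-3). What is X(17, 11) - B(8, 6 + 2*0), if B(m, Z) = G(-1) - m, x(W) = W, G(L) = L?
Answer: -21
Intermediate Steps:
X(N, g) = -30 (X(N, g) = (6 + 4)*(-3) = 10*(-3) = -30)
B(m, Z) = -1 - m
X(17, 11) - B(8, 6 + 2*0) = -30 - (-1 - 1*8) = -30 - (-1 - 8) = -30 - 1*(-9) = -30 + 9 = -21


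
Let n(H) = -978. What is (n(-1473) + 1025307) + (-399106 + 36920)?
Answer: 662143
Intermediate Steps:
(n(-1473) + 1025307) + (-399106 + 36920) = (-978 + 1025307) + (-399106 + 36920) = 1024329 - 362186 = 662143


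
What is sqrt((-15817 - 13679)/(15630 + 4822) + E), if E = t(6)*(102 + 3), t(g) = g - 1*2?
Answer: sqrt(10942259718)/5113 ≈ 20.459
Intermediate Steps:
t(g) = -2 + g (t(g) = g - 2 = -2 + g)
E = 420 (E = (-2 + 6)*(102 + 3) = 4*105 = 420)
sqrt((-15817 - 13679)/(15630 + 4822) + E) = sqrt((-15817 - 13679)/(15630 + 4822) + 420) = sqrt(-29496/20452 + 420) = sqrt(-29496*1/20452 + 420) = sqrt(-7374/5113 + 420) = sqrt(2140086/5113) = sqrt(10942259718)/5113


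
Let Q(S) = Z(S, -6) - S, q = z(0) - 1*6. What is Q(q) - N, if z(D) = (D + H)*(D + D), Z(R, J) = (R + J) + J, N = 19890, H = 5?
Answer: -19902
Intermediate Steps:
Z(R, J) = R + 2*J (Z(R, J) = (J + R) + J = R + 2*J)
z(D) = 2*D*(5 + D) (z(D) = (D + 5)*(D + D) = (5 + D)*(2*D) = 2*D*(5 + D))
q = -6 (q = 2*0*(5 + 0) - 1*6 = 2*0*5 - 6 = 0 - 6 = -6)
Q(S) = -12 (Q(S) = (S + 2*(-6)) - S = (S - 12) - S = (-12 + S) - S = -12)
Q(q) - N = -12 - 1*19890 = -12 - 19890 = -19902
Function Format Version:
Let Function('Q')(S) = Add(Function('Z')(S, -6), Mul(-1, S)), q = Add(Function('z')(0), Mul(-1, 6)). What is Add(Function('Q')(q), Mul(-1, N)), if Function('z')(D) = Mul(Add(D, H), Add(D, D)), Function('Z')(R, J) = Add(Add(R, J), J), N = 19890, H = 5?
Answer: -19902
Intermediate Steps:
Function('Z')(R, J) = Add(R, Mul(2, J)) (Function('Z')(R, J) = Add(Add(J, R), J) = Add(R, Mul(2, J)))
Function('z')(D) = Mul(2, D, Add(5, D)) (Function('z')(D) = Mul(Add(D, 5), Add(D, D)) = Mul(Add(5, D), Mul(2, D)) = Mul(2, D, Add(5, D)))
q = -6 (q = Add(Mul(2, 0, Add(5, 0)), Mul(-1, 6)) = Add(Mul(2, 0, 5), -6) = Add(0, -6) = -6)
Function('Q')(S) = -12 (Function('Q')(S) = Add(Add(S, Mul(2, -6)), Mul(-1, S)) = Add(Add(S, -12), Mul(-1, S)) = Add(Add(-12, S), Mul(-1, S)) = -12)
Add(Function('Q')(q), Mul(-1, N)) = Add(-12, Mul(-1, 19890)) = Add(-12, -19890) = -19902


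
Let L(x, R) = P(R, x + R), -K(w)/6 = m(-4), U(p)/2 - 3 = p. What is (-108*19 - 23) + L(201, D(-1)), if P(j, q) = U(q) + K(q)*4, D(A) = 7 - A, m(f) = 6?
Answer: -1795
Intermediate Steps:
U(p) = 6 + 2*p
K(w) = -36 (K(w) = -6*6 = -36)
P(j, q) = -138 + 2*q (P(j, q) = (6 + 2*q) - 36*4 = (6 + 2*q) - 144 = -138 + 2*q)
L(x, R) = -138 + 2*R + 2*x (L(x, R) = -138 + 2*(x + R) = -138 + 2*(R + x) = -138 + (2*R + 2*x) = -138 + 2*R + 2*x)
(-108*19 - 23) + L(201, D(-1)) = (-108*19 - 23) + (-138 + 2*(7 - 1*(-1)) + 2*201) = (-2052 - 23) + (-138 + 2*(7 + 1) + 402) = -2075 + (-138 + 2*8 + 402) = -2075 + (-138 + 16 + 402) = -2075 + 280 = -1795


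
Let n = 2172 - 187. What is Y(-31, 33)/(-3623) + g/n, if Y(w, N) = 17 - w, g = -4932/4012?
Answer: -100032999/7213229965 ≈ -0.013868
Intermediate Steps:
g = -1233/1003 (g = -4932*1/4012 = -1233/1003 ≈ -1.2293)
n = 1985
Y(-31, 33)/(-3623) + g/n = (17 - 1*(-31))/(-3623) - 1233/1003/1985 = (17 + 31)*(-1/3623) - 1233/1003*1/1985 = 48*(-1/3623) - 1233/1990955 = -48/3623 - 1233/1990955 = -100032999/7213229965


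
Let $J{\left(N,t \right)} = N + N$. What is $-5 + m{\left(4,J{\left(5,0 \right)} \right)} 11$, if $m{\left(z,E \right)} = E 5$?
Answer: $545$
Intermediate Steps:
$J{\left(N,t \right)} = 2 N$
$m{\left(z,E \right)} = 5 E$
$-5 + m{\left(4,J{\left(5,0 \right)} \right)} 11 = -5 + 5 \cdot 2 \cdot 5 \cdot 11 = -5 + 5 \cdot 10 \cdot 11 = -5 + 50 \cdot 11 = -5 + 550 = 545$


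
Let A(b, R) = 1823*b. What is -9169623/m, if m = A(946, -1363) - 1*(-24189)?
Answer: -9169623/1748747 ≈ -5.2435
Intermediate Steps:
m = 1748747 (m = 1823*946 - 1*(-24189) = 1724558 + 24189 = 1748747)
-9169623/m = -9169623/1748747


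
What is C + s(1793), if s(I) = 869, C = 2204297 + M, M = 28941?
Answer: 2234107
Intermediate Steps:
C = 2233238 (C = 2204297 + 28941 = 2233238)
C + s(1793) = 2233238 + 869 = 2234107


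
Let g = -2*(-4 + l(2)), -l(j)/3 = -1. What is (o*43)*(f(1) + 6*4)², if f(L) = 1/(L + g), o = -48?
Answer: -3666352/3 ≈ -1.2221e+6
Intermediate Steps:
l(j) = 3 (l(j) = -3*(-1) = 3)
g = 2 (g = -2*(-4 + 3) = -2*(-1) = 2)
f(L) = 1/(2 + L) (f(L) = 1/(L + 2) = 1/(2 + L))
(o*43)*(f(1) + 6*4)² = (-48*43)*(1/(2 + 1) + 6*4)² = -2064*(1/3 + 24)² = -2064*(⅓ + 24)² = -2064*(73/3)² = -2064*5329/9 = -3666352/3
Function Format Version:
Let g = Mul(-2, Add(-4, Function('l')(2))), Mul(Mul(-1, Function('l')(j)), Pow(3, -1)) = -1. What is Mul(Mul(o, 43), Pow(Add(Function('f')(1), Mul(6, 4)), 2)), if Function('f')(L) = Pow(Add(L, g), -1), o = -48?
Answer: Rational(-3666352, 3) ≈ -1.2221e+6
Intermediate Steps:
Function('l')(j) = 3 (Function('l')(j) = Mul(-3, -1) = 3)
g = 2 (g = Mul(-2, Add(-4, 3)) = Mul(-2, -1) = 2)
Function('f')(L) = Pow(Add(2, L), -1) (Function('f')(L) = Pow(Add(L, 2), -1) = Pow(Add(2, L), -1))
Mul(Mul(o, 43), Pow(Add(Function('f')(1), Mul(6, 4)), 2)) = Mul(Mul(-48, 43), Pow(Add(Pow(Add(2, 1), -1), Mul(6, 4)), 2)) = Mul(-2064, Pow(Add(Pow(3, -1), 24), 2)) = Mul(-2064, Pow(Add(Rational(1, 3), 24), 2)) = Mul(-2064, Pow(Rational(73, 3), 2)) = Mul(-2064, Rational(5329, 9)) = Rational(-3666352, 3)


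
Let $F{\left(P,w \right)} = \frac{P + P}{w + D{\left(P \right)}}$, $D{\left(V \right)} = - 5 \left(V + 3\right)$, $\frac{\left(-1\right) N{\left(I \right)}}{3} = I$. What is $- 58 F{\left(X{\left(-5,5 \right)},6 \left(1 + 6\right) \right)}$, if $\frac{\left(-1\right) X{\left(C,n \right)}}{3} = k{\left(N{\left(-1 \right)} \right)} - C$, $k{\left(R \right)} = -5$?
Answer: $0$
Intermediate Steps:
$N{\left(I \right)} = - 3 I$
$D{\left(V \right)} = -15 - 5 V$ ($D{\left(V \right)} = - 5 \left(3 + V\right) = -15 - 5 V$)
$X{\left(C,n \right)} = 15 + 3 C$ ($X{\left(C,n \right)} = - 3 \left(-5 - C\right) = 15 + 3 C$)
$F{\left(P,w \right)} = \frac{2 P}{-15 + w - 5 P}$ ($F{\left(P,w \right)} = \frac{P + P}{w - \left(15 + 5 P\right)} = \frac{2 P}{-15 + w - 5 P}$)
$- 58 F{\left(X{\left(-5,5 \right)},6 \left(1 + 6\right) \right)} = - 58 \frac{2 \left(15 + 3 \left(-5\right)\right)}{-15 + 6 \left(1 + 6\right) - 5 \left(15 + 3 \left(-5\right)\right)} = - 58 \frac{2 \left(15 - 15\right)}{-15 + 6 \cdot 7 - 5 \left(15 - 15\right)} = - 58 \cdot 2 \cdot 0 \frac{1}{-15 + 42 - 0} = - 58 \cdot 2 \cdot 0 \frac{1}{-15 + 42 + 0} = - 58 \cdot 2 \cdot 0 \cdot \frac{1}{27} = \left(-58\right) 0 = 0$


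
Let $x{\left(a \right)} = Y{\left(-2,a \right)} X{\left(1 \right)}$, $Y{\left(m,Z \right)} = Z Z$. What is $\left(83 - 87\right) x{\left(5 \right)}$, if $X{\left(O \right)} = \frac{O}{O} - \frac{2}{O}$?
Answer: $100$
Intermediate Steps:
$Y{\left(m,Z \right)} = Z^{2}$
$X{\left(O \right)} = 1 - \frac{2}{O}$
$x{\left(a \right)} = - a^{2}$ ($x{\left(a \right)} = a^{2} \frac{-2 + 1}{1} = a^{2} \cdot 1 \left(-1\right) = a^{2} \left(-1\right) = - a^{2}$)
$\left(83 - 87\right) x{\left(5 \right)} = \left(83 - 87\right) \left(- 5^{2}\right) = - 4 \left(\left(-1\right) 25\right) = \left(-4\right) \left(-25\right) = 100$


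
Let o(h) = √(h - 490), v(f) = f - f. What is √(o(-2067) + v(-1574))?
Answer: 2557^(¼)*√I ≈ 5.0283 + 5.0283*I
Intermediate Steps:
v(f) = 0
o(h) = √(-490 + h)
√(o(-2067) + v(-1574)) = √(√(-490 - 2067) + 0) = √(√(-2557) + 0) = √(I*√2557 + 0) = √(I*√2557) = 2557^(¼)*√I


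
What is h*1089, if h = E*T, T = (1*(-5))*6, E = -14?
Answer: 457380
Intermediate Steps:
T = -30 (T = -5*6 = -30)
h = 420 (h = -14*(-30) = 420)
h*1089 = 420*1089 = 457380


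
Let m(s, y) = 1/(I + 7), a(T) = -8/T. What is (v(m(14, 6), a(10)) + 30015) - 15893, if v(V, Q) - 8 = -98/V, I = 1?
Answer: 13346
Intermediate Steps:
m(s, y) = 1/8 (m(s, y) = 1/(1 + 7) = 1/8)
v(V, Q) = 8 - 98/V
(v(m(14, 6), a(10)) + 30015) - 15893 = ((8 - 98/1/8) + 30015) - 15893 = ((8 - 98*8) + 30015) - 15893 = ((8 - 784) + 30015) - 15893 = (-776 + 30015) - 15893 = 29239 - 15893 = 13346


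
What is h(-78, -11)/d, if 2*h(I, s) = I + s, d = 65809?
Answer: -89/131618 ≈ -0.00067620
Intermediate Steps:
h(I, s) = I/2 + s/2 (h(I, s) = (I + s)/2 = I/2 + s/2)
h(-78, -11)/d = ((1/2)*(-78) + (1/2)*(-11))/65809 = (-39 - 11/2)*(1/65809) = -89/2*1/65809 = -89/131618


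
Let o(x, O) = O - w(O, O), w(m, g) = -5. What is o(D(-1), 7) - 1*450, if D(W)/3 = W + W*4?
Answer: -438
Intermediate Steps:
D(W) = 15*W (D(W) = 3*(W + W*4) = 3*(W + 4*W) = 3*(5*W) = 15*W)
o(x, O) = 5 + O (o(x, O) = O - 1*(-5) = O + 5 = 5 + O)
o(D(-1), 7) - 1*450 = (5 + 7) - 1*450 = 12 - 450 = -438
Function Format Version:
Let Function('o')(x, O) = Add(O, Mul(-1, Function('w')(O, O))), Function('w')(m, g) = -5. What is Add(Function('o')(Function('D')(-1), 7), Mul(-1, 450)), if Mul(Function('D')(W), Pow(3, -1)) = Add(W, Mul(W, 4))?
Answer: -438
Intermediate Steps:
Function('D')(W) = Mul(15, W) (Function('D')(W) = Mul(3, Add(W, Mul(W, 4))) = Mul(3, Add(W, Mul(4, W))) = Mul(3, Mul(5, W)) = Mul(15, W))
Function('o')(x, O) = Add(5, O) (Function('o')(x, O) = Add(O, Mul(-1, -5)) = Add(O, 5) = Add(5, O))
Add(Function('o')(Function('D')(-1), 7), Mul(-1, 450)) = Add(Add(5, 7), Mul(-1, 450)) = Add(12, -450) = -438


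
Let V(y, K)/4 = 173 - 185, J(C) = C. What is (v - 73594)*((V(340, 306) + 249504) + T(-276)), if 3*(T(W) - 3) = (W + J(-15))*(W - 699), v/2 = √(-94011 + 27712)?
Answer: -25318838196 + 688068*I*√66299 ≈ -2.5319e+10 + 1.7717e+8*I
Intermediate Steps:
V(y, K) = -48 (V(y, K) = 4*(173 - 185) = 4*(-12) = -48)
v = 2*I*√66299 (v = 2*√(-94011 + 27712) = 2*√(-66299) = 2*(I*√66299) = 2*I*√66299 ≈ 514.97*I)
T(W) = 3 + (-699 + W)*(-15 + W)/3 (T(W) = 3 + ((W - 15)*(W - 699))/3 = 3 + ((-15 + W)*(-699 + W))/3 = 3 + ((-699 + W)*(-15 + W))/3 = 3 + (-699 + W)*(-15 + W)/3)
(v - 73594)*((V(340, 306) + 249504) + T(-276)) = (2*I*√66299 - 73594)*((-48 + 249504) + (3498 - 238*(-276) + (⅓)*(-276)²)) = (-73594 + 2*I*√66299)*(249456 + (3498 + 65688 + (⅓)*76176)) = (-73594 + 2*I*√66299)*(249456 + (3498 + 65688 + 25392)) = (-73594 + 2*I*√66299)*(249456 + 94578) = (-73594 + 2*I*√66299)*344034 = -25318838196 + 688068*I*√66299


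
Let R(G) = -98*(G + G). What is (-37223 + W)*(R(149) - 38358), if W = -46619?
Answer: 5664533204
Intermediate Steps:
R(G) = -196*G
(-37223 + W)*(R(149) - 38358) = (-37223 - 46619)*(-196*149 - 38358) = -83842*(-29204 - 38358) = -83842*(-67562) = 5664533204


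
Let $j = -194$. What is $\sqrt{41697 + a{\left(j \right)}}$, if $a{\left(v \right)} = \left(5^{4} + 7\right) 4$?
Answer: $5 \sqrt{1769} \approx 210.3$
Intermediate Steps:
$a{\left(v \right)} = 2528$ ($a{\left(v \right)} = \left(625 + 7\right) 4 = 632 \cdot 4 = 2528$)
$\sqrt{41697 + a{\left(j \right)}} = \sqrt{41697 + 2528} = \sqrt{44225} = 5 \sqrt{1769}$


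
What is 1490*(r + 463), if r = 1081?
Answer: 2300560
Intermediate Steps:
1490*(r + 463) = 1490*(1081 + 463) = 1490*1544 = 2300560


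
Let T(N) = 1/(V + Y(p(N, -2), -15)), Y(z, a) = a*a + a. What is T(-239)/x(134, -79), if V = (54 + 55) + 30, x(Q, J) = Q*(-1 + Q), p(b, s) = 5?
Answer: 1/6219878 ≈ 1.6077e-7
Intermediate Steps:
V = 139 (V = 109 + 30 = 139)
Y(z, a) = a + a**2 (Y(z, a) = a**2 + a = a + a**2)
T(N) = 1/349 (T(N) = 1/(139 - 15*(1 - 15)) = 1/(139 - 15*(-14)) = 1/(139 + 210) = 1/349)
T(-239)/x(134, -79) = 1/(349*((134*(-1 + 134)))) = 1/(349*((134*133))) = (1/349)/17822 = (1/349)*(1/17822) = 1/6219878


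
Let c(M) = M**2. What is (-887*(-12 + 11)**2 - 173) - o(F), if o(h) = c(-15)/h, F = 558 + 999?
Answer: -183405/173 ≈ -1060.1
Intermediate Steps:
F = 1557
o(h) = 225/h (o(h) = (-15)**2/h = 225/h)
(-887*(-12 + 11)**2 - 173) - o(F) = (-887*(-12 + 11)**2 - 173) - 225/1557 = (-887*(-1)**2 - 173) - 225/1557 = (-887*1 - 173) - 1*25/173 = (-887 - 173) - 25/173 = -1060 - 25/173 = -183405/173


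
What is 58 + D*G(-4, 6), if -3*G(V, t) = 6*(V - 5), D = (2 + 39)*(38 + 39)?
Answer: 56884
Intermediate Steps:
D = 3157 (D = 41*77 = 3157)
G(V, t) = 10 - 2*V (G(V, t) = -2*(V - 5) = -2*(-5 + V) = -(-30 + 6*V)/3 = 10 - 2*V)
58 + D*G(-4, 6) = 58 + 3157*(10 - 2*(-4)) = 58 + 3157*(10 + 8) = 58 + 3157*18 = 58 + 56826 = 56884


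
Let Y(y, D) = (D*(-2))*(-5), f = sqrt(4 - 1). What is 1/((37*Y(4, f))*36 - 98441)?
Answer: -98441/9158363281 - 13320*sqrt(3)/9158363281 ≈ -1.3268e-5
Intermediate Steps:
f = sqrt(3) ≈ 1.7320
Y(y, D) = 10*D (Y(y, D) = -2*D*(-5) = 10*D)
1/((37*Y(4, f))*36 - 98441) = 1/((37*(10*sqrt(3)))*36 - 98441) = 1/((370*sqrt(3))*36 - 98441) = 1/(13320*sqrt(3) - 98441) = 1/(-98441 + 13320*sqrt(3))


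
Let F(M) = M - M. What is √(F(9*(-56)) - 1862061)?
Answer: I*√1862061 ≈ 1364.6*I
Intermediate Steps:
F(M) = 0
√(F(9*(-56)) - 1862061) = √(0 - 1862061) = √(-1862061) = I*√1862061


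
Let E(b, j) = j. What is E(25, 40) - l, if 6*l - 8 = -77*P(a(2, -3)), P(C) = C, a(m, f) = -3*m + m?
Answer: -38/3 ≈ -12.667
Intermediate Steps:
a(m, f) = -2*m
l = 158/3 (l = 4/3 + (-(-154)*2)/6 = 4/3 + (-77*(-4))/6 = 4/3 + (1/6)*308 = 4/3 + 154/3 = 158/3 ≈ 52.667)
E(25, 40) - l = 40 - 1*158/3 = 40 - 158/3 = -38/3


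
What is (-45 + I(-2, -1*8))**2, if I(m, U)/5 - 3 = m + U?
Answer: 6400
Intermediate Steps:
I(m, U) = 15 + 5*U + 5*m (I(m, U) = 15 + 5*(m + U) = 15 + 5*(U + m) = 15 + (5*U + 5*m) = 15 + 5*U + 5*m)
(-45 + I(-2, -1*8))**2 = (-45 + (15 + 5*(-1*8) + 5*(-2)))**2 = (-45 + (15 + 5*(-8) - 10))**2 = (-45 + (15 - 40 - 10))**2 = (-45 - 35)**2 = (-80)**2 = 6400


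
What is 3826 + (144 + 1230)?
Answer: 5200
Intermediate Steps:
3826 + (144 + 1230) = 3826 + 1374 = 5200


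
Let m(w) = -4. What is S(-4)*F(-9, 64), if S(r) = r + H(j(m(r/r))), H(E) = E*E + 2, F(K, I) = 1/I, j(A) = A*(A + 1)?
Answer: 71/32 ≈ 2.2188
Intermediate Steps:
j(A) = A*(1 + A)
H(E) = 2 + E² (H(E) = E² + 2 = 2 + E²)
S(r) = 146 + r (S(r) = r + (2 + (-4*(1 - 4))²) = r + (2 + (-4*(-3))²) = r + (2 + 12²) = r + (2 + 144) = r + 146 = 146 + r)
S(-4)*F(-9, 64) = (146 - 4)/64 = 142*(1/64) = 71/32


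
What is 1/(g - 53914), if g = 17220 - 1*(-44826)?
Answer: 1/8132 ≈ 0.00012297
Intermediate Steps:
g = 62046 (g = 17220 + 44826 = 62046)
1/(g - 53914) = 1/(62046 - 53914) = 1/8132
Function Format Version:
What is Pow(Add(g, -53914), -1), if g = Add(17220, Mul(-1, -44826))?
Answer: Rational(1, 8132) ≈ 0.00012297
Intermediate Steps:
g = 62046 (g = Add(17220, 44826) = 62046)
Pow(Add(g, -53914), -1) = Pow(Add(62046, -53914), -1) = Pow(8132, -1) = Rational(1, 8132)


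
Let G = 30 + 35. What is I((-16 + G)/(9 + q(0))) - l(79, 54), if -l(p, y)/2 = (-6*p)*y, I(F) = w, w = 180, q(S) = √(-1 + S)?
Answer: -51012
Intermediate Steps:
G = 65
I(F) = 180
l(p, y) = 12*p*y (l(p, y) = -2*(-6*p)*y = -(-12)*p*y = 12*p*y)
I((-16 + G)/(9 + q(0))) - l(79, 54) = 180 - 12*79*54 = 180 - 1*51192 = 180 - 51192 = -51012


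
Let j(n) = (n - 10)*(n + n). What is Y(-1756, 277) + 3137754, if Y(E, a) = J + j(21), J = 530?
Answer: 3138746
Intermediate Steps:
j(n) = 2*n*(-10 + n) (j(n) = (-10 + n)*(2*n) = 2*n*(-10 + n))
Y(E, a) = 992 (Y(E, a) = 530 + 2*21*(-10 + 21) = 530 + 2*21*11 = 530 + 462 = 992)
Y(-1756, 277) + 3137754 = 992 + 3137754 = 3138746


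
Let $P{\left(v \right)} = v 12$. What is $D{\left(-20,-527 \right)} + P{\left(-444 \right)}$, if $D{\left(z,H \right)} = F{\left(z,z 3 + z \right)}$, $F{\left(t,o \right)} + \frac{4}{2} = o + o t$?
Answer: $-3810$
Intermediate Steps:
$F{\left(t,o \right)} = -2 + o + o t$ ($F{\left(t,o \right)} = -2 + \left(o + o t\right) = -2 + o + o t$)
$D{\left(z,H \right)} = -2 + 4 z + 4 z^{2}$ ($D{\left(z,H \right)} = -2 + \left(z 3 + z\right) + \left(z 3 + z\right) z = -2 + \left(3 z + z\right) + \left(3 z + z\right) z = -2 + 4 z + 4 z z = -2 + 4 z + 4 z^{2}$)
$P{\left(v \right)} = 12 v$
$D{\left(-20,-527 \right)} + P{\left(-444 \right)} = \left(-2 + 4 \left(-20\right) + 4 \left(-20\right)^{2}\right) + 12 \left(-444\right) = \left(-2 - 80 + 4 \cdot 400\right) - 5328 = \left(-2 - 80 + 1600\right) - 5328 = 1518 - 5328 = -3810$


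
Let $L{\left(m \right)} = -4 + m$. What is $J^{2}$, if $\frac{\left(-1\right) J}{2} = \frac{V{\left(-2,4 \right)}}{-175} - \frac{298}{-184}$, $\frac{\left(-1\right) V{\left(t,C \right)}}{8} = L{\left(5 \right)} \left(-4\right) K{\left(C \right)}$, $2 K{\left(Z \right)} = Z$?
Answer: $\frac{407514969}{64802500} \approx 6.2886$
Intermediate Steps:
$K{\left(Z \right)} = \frac{Z}{2}$
$V{\left(t,C \right)} = 16 C$ ($V{\left(t,C \right)} = - 8 \left(-4 + 5\right) \left(-4\right) \frac{C}{2} = - 8 \cdot 1 \left(-4\right) \frac{C}{2} = - 8 \left(- 4 \frac{C}{2}\right) = - 8 \left(- 2 C\right) = 16 C$)
$J = - \frac{20187}{8050}$ ($J = - 2 \left(\frac{16 \cdot 4}{-175} - \frac{298}{-184}\right) = - 2 \left(64 \left(- \frac{1}{175}\right) - - \frac{149}{92}\right) = - 2 \left(- \frac{64}{175} + \frac{149}{92}\right) = \left(-2\right) \frac{20187}{16100} = - \frac{20187}{8050} \approx -2.5077$)
$J^{2} = \left(- \frac{20187}{8050}\right)^{2} = \frac{407514969}{64802500}$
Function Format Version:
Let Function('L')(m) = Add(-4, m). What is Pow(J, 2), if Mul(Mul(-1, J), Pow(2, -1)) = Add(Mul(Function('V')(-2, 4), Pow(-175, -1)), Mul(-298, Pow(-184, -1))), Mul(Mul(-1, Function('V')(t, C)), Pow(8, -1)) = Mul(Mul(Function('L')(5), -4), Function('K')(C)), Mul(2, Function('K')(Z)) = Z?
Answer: Rational(407514969, 64802500) ≈ 6.2886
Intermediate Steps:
Function('K')(Z) = Mul(Rational(1, 2), Z)
Function('V')(t, C) = Mul(16, C) (Function('V')(t, C) = Mul(-8, Mul(Mul(Add(-4, 5), -4), Mul(Rational(1, 2), C))) = Mul(-8, Mul(Mul(1, -4), Mul(Rational(1, 2), C))) = Mul(-8, Mul(-4, Mul(Rational(1, 2), C))) = Mul(-8, Mul(-2, C)) = Mul(16, C))
J = Rational(-20187, 8050) (J = Mul(-2, Add(Mul(Mul(16, 4), Pow(-175, -1)), Mul(-298, Pow(-184, -1)))) = Mul(-2, Add(Mul(64, Rational(-1, 175)), Mul(-298, Rational(-1, 184)))) = Mul(-2, Add(Rational(-64, 175), Rational(149, 92))) = Mul(-2, Rational(20187, 16100)) = Rational(-20187, 8050) ≈ -2.5077)
Pow(J, 2) = Pow(Rational(-20187, 8050), 2) = Rational(407514969, 64802500)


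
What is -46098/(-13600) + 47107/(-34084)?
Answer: 116318629/57942800 ≈ 2.0075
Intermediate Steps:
-46098/(-13600) + 47107/(-34084) = -46098*(-1/13600) + 47107*(-1/34084) = 23049/6800 - 47107/34084 = 116318629/57942800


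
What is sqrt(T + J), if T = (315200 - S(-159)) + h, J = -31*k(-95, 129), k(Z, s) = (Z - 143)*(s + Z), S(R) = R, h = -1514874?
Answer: 3*I*sqrt(105407) ≈ 973.99*I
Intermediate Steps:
k(Z, s) = (-143 + Z)*(Z + s)
J = 250852 (J = -31*((-95)**2 - 143*(-95) - 143*129 - 95*129) = -31*(9025 + 13585 - 18447 - 12255) = -31*(-8092) = 250852)
T = -1199515 (T = (315200 - 1*(-159)) - 1514874 = (315200 + 159) - 1514874 = 315359 - 1514874 = -1199515)
sqrt(T + J) = sqrt(-1199515 + 250852) = sqrt(-948663) = 3*I*sqrt(105407)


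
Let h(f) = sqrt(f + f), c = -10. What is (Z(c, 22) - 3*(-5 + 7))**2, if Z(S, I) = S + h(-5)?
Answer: (16 - I*sqrt(10))**2 ≈ 246.0 - 101.19*I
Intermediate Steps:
h(f) = sqrt(2)*sqrt(f) (h(f) = sqrt(2*f) = sqrt(2)*sqrt(f))
Z(S, I) = S + I*sqrt(10) (Z(S, I) = S + sqrt(2)*sqrt(-5) = S + sqrt(2)*(I*sqrt(5)) = S + I*sqrt(10))
(Z(c, 22) - 3*(-5 + 7))**2 = ((-10 + I*sqrt(10)) - 3*(-5 + 7))**2 = ((-10 + I*sqrt(10)) - 3*2)**2 = ((-10 + I*sqrt(10)) - 6)**2 = (-16 + I*sqrt(10))**2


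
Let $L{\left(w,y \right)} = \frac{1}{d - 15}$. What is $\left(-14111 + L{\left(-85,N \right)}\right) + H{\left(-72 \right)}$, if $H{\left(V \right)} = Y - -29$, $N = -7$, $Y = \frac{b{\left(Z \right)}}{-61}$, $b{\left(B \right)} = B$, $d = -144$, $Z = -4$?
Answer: $- \frac{136580743}{9699} \approx -14082.0$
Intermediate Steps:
$Y = \frac{4}{61}$ ($Y = - \frac{4}{-61} = \left(-4\right) \left(- \frac{1}{61}\right) = \frac{4}{61} \approx 0.065574$)
$L{\left(w,y \right)} = - \frac{1}{159}$ ($L{\left(w,y \right)} = \frac{1}{-144 - 15} = \frac{1}{-159} = - \frac{1}{159}$)
$H{\left(V \right)} = \frac{1773}{61}$ ($H{\left(V \right)} = \frac{4}{61} - -29 = \frac{4}{61} + 29 = \frac{1773}{61}$)
$\left(-14111 + L{\left(-85,N \right)}\right) + H{\left(-72 \right)} = \left(-14111 - \frac{1}{159}\right) + \frac{1773}{61} = - \frac{2243650}{159} + \frac{1773}{61} = - \frac{136580743}{9699}$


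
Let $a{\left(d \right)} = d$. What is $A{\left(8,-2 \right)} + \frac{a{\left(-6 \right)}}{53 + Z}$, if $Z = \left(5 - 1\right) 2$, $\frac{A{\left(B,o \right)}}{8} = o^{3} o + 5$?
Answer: $\frac{10242}{61} \approx 167.9$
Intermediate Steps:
$A{\left(B,o \right)} = 40 + 8 o^{4}$ ($A{\left(B,o \right)} = 8 \left(o^{3} o + 5\right) = 8 \left(o^{4} + 5\right) = 8 \left(5 + o^{4}\right) = 40 + 8 o^{4}$)
$Z = 8$ ($Z = 4 \cdot 2 = 8$)
$A{\left(8,-2 \right)} + \frac{a{\left(-6 \right)}}{53 + Z} = \left(40 + 8 \left(-2\right)^{4}\right) - \frac{6}{53 + 8} = \left(40 + 8 \cdot 16\right) - \frac{6}{61} = \left(40 + 128\right) - \frac{6}{61} = 168 - \frac{6}{61} = \frac{10242}{61}$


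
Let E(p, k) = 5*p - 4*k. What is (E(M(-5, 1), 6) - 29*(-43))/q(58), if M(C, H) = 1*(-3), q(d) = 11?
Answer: 1208/11 ≈ 109.82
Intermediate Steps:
M(C, H) = -3
E(p, k) = -4*k + 5*p
(E(M(-5, 1), 6) - 29*(-43))/q(58) = ((-4*6 + 5*(-3)) - 29*(-43))/11 = ((-24 - 15) + 1247)*(1/11) = (-39 + 1247)*(1/11) = 1208*(1/11) = 1208/11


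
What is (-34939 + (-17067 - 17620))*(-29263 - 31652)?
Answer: 4241267790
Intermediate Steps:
(-34939 + (-17067 - 17620))*(-29263 - 31652) = (-34939 - 34687)*(-60915) = -69626*(-60915) = 4241267790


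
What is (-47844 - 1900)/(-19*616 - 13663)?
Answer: 49744/25367 ≈ 1.9610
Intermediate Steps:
(-47844 - 1900)/(-19*616 - 13663) = -49744/(-11704 - 13663) = -49744/(-25367) = -49744*(-1/25367) = 49744/25367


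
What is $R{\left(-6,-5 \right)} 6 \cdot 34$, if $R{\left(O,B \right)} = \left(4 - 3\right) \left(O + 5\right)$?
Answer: $-204$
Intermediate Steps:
$R{\left(O,B \right)} = 5 + O$ ($R{\left(O,B \right)} = 1 \left(5 + O\right) = 5 + O$)
$R{\left(-6,-5 \right)} 6 \cdot 34 = \left(5 - 6\right) 6 \cdot 34 = \left(-1\right) 6 \cdot 34 = \left(-6\right) 34 = -204$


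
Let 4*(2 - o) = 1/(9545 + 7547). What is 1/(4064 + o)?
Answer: 68368/277984287 ≈ 0.00024594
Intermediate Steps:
o = 136735/68368 (o = 2 - 1/(4*(9545 + 7547)) = 2 - 1/4/17092 = 2 - 1/4*1/17092 = 2 - 1/68368 = 136735/68368 ≈ 2.0000)
1/(4064 + o) = 1/(4064 + 136735/68368) = 1/(277984287/68368) = 68368/277984287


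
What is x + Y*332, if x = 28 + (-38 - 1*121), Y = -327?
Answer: -108695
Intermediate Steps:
x = -131 (x = 28 + (-38 - 121) = 28 - 159 = -131)
x + Y*332 = -131 - 327*332 = -131 - 108564 = -108695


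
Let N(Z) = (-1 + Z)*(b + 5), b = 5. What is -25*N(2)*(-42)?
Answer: 10500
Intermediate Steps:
N(Z) = -10 + 10*Z (N(Z) = (-1 + Z)*(5 + 5) = (-1 + Z)*10 = -10 + 10*Z)
-25*N(2)*(-42) = -25*(-10 + 10*2)*(-42) = -25*(-10 + 20)*(-42) = -25*10*(-42) = -250*(-42) = 10500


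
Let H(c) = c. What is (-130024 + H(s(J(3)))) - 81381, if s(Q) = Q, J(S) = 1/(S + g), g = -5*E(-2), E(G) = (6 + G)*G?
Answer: -9090414/43 ≈ -2.1141e+5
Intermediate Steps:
E(G) = G*(6 + G)
g = 40 (g = -(-10)*(6 - 2) = -(-10)*4 = -5*(-8) = 40)
J(S) = 1/(40 + S) (J(S) = 1/(S + 40) = 1/(40 + S))
(-130024 + H(s(J(3)))) - 81381 = (-130024 + 1/(40 + 3)) - 81381 = (-130024 + 1/43) - 81381 = -5591031/43 - 81381 = -9090414/43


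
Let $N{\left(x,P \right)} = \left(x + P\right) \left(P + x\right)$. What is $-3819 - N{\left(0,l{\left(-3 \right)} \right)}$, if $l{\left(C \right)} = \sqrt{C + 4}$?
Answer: $-3820$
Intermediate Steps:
$l{\left(C \right)} = \sqrt{4 + C}$
$N{\left(x,P \right)} = \left(P + x\right)^{2}$ ($N{\left(x,P \right)} = \left(P + x\right) \left(P + x\right) = \left(P + x\right)^{2}$)
$-3819 - N{\left(0,l{\left(-3 \right)} \right)} = -3819 - \left(\sqrt{4 - 3} + 0\right)^{2} = -3819 - \left(\sqrt{1} + 0\right)^{2} = -3819 - \left(1 + 0\right)^{2} = -3819 - 1^{2} = -3819 - 1 = -3820$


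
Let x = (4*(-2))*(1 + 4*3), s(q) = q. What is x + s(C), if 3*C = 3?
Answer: -103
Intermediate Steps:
C = 1 (C = (1/3)*3 = 1)
x = -104 (x = -8*(1 + 12) = -8*13 = -104)
x + s(C) = -104 + 1 = -103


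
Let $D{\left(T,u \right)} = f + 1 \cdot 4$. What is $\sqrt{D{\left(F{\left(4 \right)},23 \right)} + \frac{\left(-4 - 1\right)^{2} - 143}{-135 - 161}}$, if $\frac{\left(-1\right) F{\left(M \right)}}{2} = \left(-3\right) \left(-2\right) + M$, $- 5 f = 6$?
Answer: $\frac{3 \sqrt{48655}}{370} \approx 1.7885$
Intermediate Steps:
$f = - \frac{6}{5}$ ($f = \left(- \frac{1}{5}\right) 6 = - \frac{6}{5} \approx -1.2$)
$F{\left(M \right)} = -12 - 2 M$ ($F{\left(M \right)} = - 2 \left(\left(-3\right) \left(-2\right) + M\right) = - 2 \left(6 + M\right) = -12 - 2 M$)
$D{\left(T,u \right)} = \frac{14}{5}$ ($D{\left(T,u \right)} = - \frac{6}{5} + 1 \cdot 4 = - \frac{6}{5} + 4 = \frac{14}{5}$)
$\sqrt{D{\left(F{\left(4 \right)},23 \right)} + \frac{\left(-4 - 1\right)^{2} - 143}{-135 - 161}} = \sqrt{\frac{14}{5} + \frac{\left(-4 - 1\right)^{2} - 143}{-135 - 161}} = \sqrt{\frac{14}{5} + \frac{\left(-5\right)^{2} - 143}{-296}} = \sqrt{\frac{14}{5} + \left(25 - 143\right) \left(- \frac{1}{296}\right)} = \sqrt{\frac{14}{5} - - \frac{59}{148}} = \sqrt{\frac{14}{5} + \frac{59}{148}} = \sqrt{\frac{2367}{740}} = \frac{3 \sqrt{48655}}{370}$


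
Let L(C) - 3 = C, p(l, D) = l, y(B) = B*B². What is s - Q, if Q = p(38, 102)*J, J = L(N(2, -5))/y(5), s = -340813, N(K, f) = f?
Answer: -42601549/125 ≈ -3.4081e+5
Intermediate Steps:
y(B) = B³
L(C) = 3 + C
J = -2/125 (J = (3 - 5)/(5³) = -2/125 ≈ -0.016000)
Q = -76/125 (Q = 38*(-2/125) = -76/125 ≈ -0.60800)
s - Q = -340813 - 1*(-76/125) = -340813 + 76/125 = -42601549/125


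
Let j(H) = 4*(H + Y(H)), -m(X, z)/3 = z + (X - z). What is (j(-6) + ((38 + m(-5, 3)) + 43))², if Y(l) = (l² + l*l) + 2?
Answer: 135424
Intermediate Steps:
Y(l) = 2 + 2*l² (Y(l) = (l² + l²) + 2 = 2*l² + 2 = 2 + 2*l²)
m(X, z) = -3*X (m(X, z) = -3*(z + (X - z)) = -3*X)
j(H) = 8 + 4*H + 8*H² (j(H) = 4*(H + (2 + 2*H²)) = 4*(2 + H + 2*H²) = 8 + 4*H + 8*H²)
(j(-6) + ((38 + m(-5, 3)) + 43))² = ((8 + 4*(-6) + 8*(-6)²) + ((38 - 3*(-5)) + 43))² = ((8 - 24 + 8*36) + ((38 + 15) + 43))² = ((8 - 24 + 288) + (53 + 43))² = (272 + 96)² = 368² = 135424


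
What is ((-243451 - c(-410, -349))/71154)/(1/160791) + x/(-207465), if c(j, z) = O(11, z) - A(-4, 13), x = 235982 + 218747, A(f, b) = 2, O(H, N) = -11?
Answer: -451153336163402/820109145 ≈ -5.5011e+5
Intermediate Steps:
x = 454729
c(j, z) = -13 (c(j, z) = -11 - 1*2 = -11 - 2 = -13)
((-243451 - c(-410, -349))/71154)/(1/160791) + x/(-207465) = ((-243451 - 1*(-13))/71154)/(1/160791) + 454729/(-207465) = ((-243451 + 13)*(1/71154))/(1/160791) + 454729*(-1/207465) = -243438*1/71154*160791 - 454729/207465 = -40573/11859*160791 - 454729/207465 = -2174591081/3953 - 454729/207465 = -451153336163402/820109145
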